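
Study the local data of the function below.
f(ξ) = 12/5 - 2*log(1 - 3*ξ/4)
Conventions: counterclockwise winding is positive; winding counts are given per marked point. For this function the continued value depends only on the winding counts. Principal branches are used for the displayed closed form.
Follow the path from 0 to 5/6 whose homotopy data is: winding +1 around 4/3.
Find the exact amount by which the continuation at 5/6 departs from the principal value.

The rational part is single-valued and drops out of the difference; each branch term changes only by its own monodromy.
(-2)*log(1 - ξ/(4/3)): each positive loop around 4/3 adds 2*pi*i to the log, so winding +1 contributes (-2)*(1)*2*pi*i = -(4)*pi*i.
Summing the contributions at ξ = 5/6 gives -(4)*pi*i.

Continued minus principal equals -(4)*pi*i.


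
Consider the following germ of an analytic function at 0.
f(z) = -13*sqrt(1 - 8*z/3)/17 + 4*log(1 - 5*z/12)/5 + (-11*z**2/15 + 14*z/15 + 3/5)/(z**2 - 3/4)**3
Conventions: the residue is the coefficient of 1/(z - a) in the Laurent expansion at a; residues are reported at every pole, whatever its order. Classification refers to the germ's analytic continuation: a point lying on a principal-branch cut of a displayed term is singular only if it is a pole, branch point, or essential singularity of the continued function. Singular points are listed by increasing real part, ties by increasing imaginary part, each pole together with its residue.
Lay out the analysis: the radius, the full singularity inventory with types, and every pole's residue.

Radius of convergence at 0: 3/8.
At -(1/2)*sqrt(3): a pole of order 3; residue -(47/270)*sqrt(3).
At 3/8: an algebraic (square-root) branch point.
At (1/2)*sqrt(3): a pole of order 3; residue (47/270)*sqrt(3).
At 12/5: a logarithmic branch point.

Denominator factor (z**2 - 3/4)^3: discriminant 3, real irrational roots (1/2)*sqrt(3) and -(1/2)*sqrt(3); poles of order 3, moduli (1/2)*sqrt(3) and (1/2)*sqrt(3).
Branch term (-13/17)*sqrt(1 - z/(3/8)): its argument vanishes at z = 3/8, a square-root branch point, modulus 3/8.
Branch term (4/5)*log(1 - z/(12/5)): its argument vanishes at z = 12/5, a logarithmic branch point, modulus 12/5.
The radius of convergence is the smallest modulus among the singular points: 3/8.
The branch terms are analytic at -(1/2)*sqrt(3) and contribute nothing to the residue; only the rational part matters.
The factor z**2 - 3/4 splits as (z - a)(z - a') with a = -(1/2)*sqrt(3), a' = (1/2)*sqrt(3). At the order-3 pole a set g(z) = (z - a)^3*(rational part) = [-11*z**2/15 + 14*z/15 + 3/5] / (z - a')^3.
Order-3 pole: residue = g''(a)/2; g''(-(1/2)*sqrt(3)) = -(47/135)*sqrt(3), so the residue is -(47/270)*sqrt(3).
The branch terms are analytic at (1/2)*sqrt(3) and contribute nothing to the residue; only the rational part matters.
The factor z**2 - 3/4 splits as (z - a)(z - a') with a = (1/2)*sqrt(3), a' = -(1/2)*sqrt(3). At the order-3 pole a set g(z) = (z - a)^3*(rational part) = [-11*z**2/15 + 14*z/15 + 3/5] / (z - a')^3.
Order-3 pole: residue = g''(a)/2; g''((1/2)*sqrt(3)) = (47/135)*sqrt(3), so the residue is (47/270)*sqrt(3).
List the singular points by increasing real part (a conjugate pair: the negative imaginary part first).


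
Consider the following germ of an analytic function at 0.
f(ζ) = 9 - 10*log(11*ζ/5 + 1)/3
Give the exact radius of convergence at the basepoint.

The radius of convergence is 5/11.

Branch term (-10/3)*log(1 - ζ/(-5/11)): its argument vanishes at ζ = -5/11, a logarithmic branch point, modulus 5/11.
The radius of convergence is the smallest modulus among the singular points: 5/11.


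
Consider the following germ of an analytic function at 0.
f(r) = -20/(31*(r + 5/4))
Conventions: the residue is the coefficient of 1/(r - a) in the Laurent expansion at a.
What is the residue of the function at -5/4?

The residue is -20/31.

At the order-1 pole -5/4 set g(r) = (r - (-5/4))*f(r) = -20/31.
Simple pole: residue = g(a) at a = -5/4, which is -20/31.


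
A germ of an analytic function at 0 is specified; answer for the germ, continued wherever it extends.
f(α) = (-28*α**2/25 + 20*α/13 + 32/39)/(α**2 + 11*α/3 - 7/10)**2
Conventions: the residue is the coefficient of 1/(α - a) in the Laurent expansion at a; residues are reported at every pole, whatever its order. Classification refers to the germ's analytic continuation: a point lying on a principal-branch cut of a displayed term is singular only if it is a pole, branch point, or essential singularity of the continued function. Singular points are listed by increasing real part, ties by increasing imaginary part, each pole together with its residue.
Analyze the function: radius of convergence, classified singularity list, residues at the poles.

Radius of convergence at 0: -11/6 + (1/30)*sqrt(3655).
At -11/6 - (1/30)*sqrt(3655): a pole of order 2; residue -(8208/13359025)*sqrt(3655).
At -11/6 + (1/30)*sqrt(3655): a pole of order 2; residue (8208/13359025)*sqrt(3655).

Denominator factor (α**2 + 11*α/3 - 7/10)^2: discriminant 731/45, real irrational roots -11/6 + (1/30)*sqrt(3655) and -11/6 - (1/30)*sqrt(3655); poles of order 2, moduli -11/6 + (1/30)*sqrt(3655) and 11/6 + (1/30)*sqrt(3655).
The radius of convergence is the smallest modulus among the singular points: -11/6 + (1/30)*sqrt(3655).
The factor α**2 + 11*α/3 - 7/10 splits as (α - a)(α - a') with a = -11/6 - (1/30)*sqrt(3655), a' = -11/6 + (1/30)*sqrt(3655). At the order-2 pole a set g(α) = (α - a)^2*f(α) = [-28*α**2/25 + 20*α/13 + 32/39] / (α - a')^2.
Order-2 pole: residue = g'(a); g'(-11/6 - (1/30)*sqrt(3655)) = -(8208/13359025)*sqrt(3655), so the residue is -(8208/13359025)*sqrt(3655).
The factor α**2 + 11*α/3 - 7/10 splits as (α - a)(α - a') with a = -11/6 + (1/30)*sqrt(3655), a' = -11/6 - (1/30)*sqrt(3655). At the order-2 pole a set g(α) = (α - a)^2*f(α) = [-28*α**2/25 + 20*α/13 + 32/39] / (α - a')^2.
Order-2 pole: residue = g'(a); g'(-11/6 + (1/30)*sqrt(3655)) = (8208/13359025)*sqrt(3655), so the residue is (8208/13359025)*sqrt(3655).
List the singular points by increasing real part (a conjugate pair: the negative imaginary part first).


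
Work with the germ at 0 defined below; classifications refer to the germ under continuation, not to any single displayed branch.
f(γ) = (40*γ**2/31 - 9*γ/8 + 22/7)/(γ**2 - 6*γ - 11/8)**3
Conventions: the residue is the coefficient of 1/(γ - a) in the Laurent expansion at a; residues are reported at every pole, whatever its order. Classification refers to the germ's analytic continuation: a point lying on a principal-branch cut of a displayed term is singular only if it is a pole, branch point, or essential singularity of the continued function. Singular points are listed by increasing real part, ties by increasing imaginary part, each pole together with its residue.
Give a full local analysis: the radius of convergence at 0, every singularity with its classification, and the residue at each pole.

Radius of convergence at 0: -3 + (1/4)*sqrt(166).
At 3 - (1/4)*sqrt(166): a pole of order 3; residue -(36031/124077779)*sqrt(166).
At 3 + (1/4)*sqrt(166): a pole of order 3; residue (36031/124077779)*sqrt(166).


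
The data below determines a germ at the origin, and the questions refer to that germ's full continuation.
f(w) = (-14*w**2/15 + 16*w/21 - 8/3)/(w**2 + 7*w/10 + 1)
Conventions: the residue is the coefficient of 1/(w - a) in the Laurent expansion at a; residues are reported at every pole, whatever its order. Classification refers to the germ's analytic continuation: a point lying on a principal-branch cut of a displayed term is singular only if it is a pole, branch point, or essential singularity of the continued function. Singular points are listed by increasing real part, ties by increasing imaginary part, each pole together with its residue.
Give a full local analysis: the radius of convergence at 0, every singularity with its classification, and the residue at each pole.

Radius of convergence at 0: 1.
At (-7/20) - ((3/20)*sqrt(39))*i: a pole of order 1; residue (743/1050) - ((3343/17550)*sqrt(39))*i.
At (-7/20) + ((3/20)*sqrt(39))*i: a pole of order 1; residue (743/1050) + ((3343/17550)*sqrt(39))*i.

Denominator factor (w**2 + 7*w/10 + 1): discriminant -351/100, complex-conjugate roots (-7/20) + ((3/20)*sqrt(39))*i and (-7/20) - ((3/20)*sqrt(39))*i; poles of order 1, moduli 1 and 1.
The radius of convergence is the smallest modulus among the singular points: 1.
The factor w**2 + 7*w/10 + 1 splits as (w - a)(w - a') with a = (-7/20) - ((3/20)*sqrt(39))*i, a' = (-7/20) + ((3/20)*sqrt(39))*i. At the order-1 pole a set g(w) = (w - a)*f(w) = [-14*w**2/15 + 16*w/21 - 8/3] / (w - a').
Simple pole: residue = g(a) at a = (-7/20) - ((3/20)*sqrt(39))*i, which is (743/1050) - ((3343/17550)*sqrt(39))*i.
The factor w**2 + 7*w/10 + 1 splits as (w - a)(w - a') with a = (-7/20) + ((3/20)*sqrt(39))*i, a' = (-7/20) - ((3/20)*sqrt(39))*i. At the order-1 pole a set g(w) = (w - a)*f(w) = [-14*w**2/15 + 16*w/21 - 8/3] / (w - a').
Simple pole: residue = g(a) at a = (-7/20) + ((3/20)*sqrt(39))*i, which is (743/1050) + ((3343/17550)*sqrt(39))*i.
List the singular points by increasing real part (a conjugate pair: the negative imaginary part first).


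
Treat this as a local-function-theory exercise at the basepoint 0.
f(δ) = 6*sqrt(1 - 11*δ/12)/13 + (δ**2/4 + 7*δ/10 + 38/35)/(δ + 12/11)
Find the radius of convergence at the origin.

Denominator factor (δ + 12/11): pole of order 1 at -12/11, modulus 12/11.
Branch term (6/13)*sqrt(1 - δ/(12/11)): its argument vanishes at δ = 12/11, a square-root branch point, modulus 12/11.
The radius of convergence is the smallest modulus among the singular points: 12/11.

The radius of convergence is 12/11.


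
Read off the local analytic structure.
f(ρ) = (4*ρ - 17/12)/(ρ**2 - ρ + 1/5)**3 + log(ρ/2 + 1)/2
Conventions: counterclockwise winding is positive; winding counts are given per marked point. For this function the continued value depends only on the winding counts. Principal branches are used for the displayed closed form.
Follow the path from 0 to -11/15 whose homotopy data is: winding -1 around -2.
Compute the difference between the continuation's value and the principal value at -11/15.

The rational part is single-valued and drops out of the difference; each branch term changes only by its own monodromy.
(1/2)*log(1 - ρ/(-2)): each positive loop around -2 adds 2*pi*i to the log, so winding -1 contributes (1/2)*(-1)*2*pi*i = -pi*i.
Summing the contributions at ρ = -11/15 gives -pi*i.

Continued minus principal equals -pi*i.


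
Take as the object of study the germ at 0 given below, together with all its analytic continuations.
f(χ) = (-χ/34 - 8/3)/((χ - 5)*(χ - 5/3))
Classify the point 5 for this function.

The point is a pole of order 1.

The denominator factor χ - 5 vanishes at 5 and appears to the power 1; the numerator there equals -287/102, nonzero, and no other factor vanishes.
Hence a pole whose order is the multiplicity, 1.


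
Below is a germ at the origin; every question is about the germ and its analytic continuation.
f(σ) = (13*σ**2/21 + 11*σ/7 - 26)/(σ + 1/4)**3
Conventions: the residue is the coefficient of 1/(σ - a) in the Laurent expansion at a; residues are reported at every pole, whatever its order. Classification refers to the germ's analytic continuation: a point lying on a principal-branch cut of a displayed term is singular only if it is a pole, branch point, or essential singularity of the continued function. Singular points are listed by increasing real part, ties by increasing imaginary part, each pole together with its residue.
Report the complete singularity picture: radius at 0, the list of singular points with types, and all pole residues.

Radius of convergence at 0: 1/4.
At -1/4: a pole of order 3; residue 13/21.

Denominator factor (σ + 1/4)^3: pole of order 3 at -1/4, modulus 1/4.
The radius of convergence is the smallest modulus among the singular points: 1/4.
At the order-3 pole -1/4 set g(σ) = (σ - (-1/4))^3*f(σ) = 13*σ**2/21 + 11*σ/7 - 26.
Order-3 pole: residue = g''(a)/2; g''(-1/4) = 26/21, so the residue is 13/21.


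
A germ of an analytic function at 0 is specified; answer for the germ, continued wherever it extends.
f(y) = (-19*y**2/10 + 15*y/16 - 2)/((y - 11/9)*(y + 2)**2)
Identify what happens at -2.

The point is a pole of order 2.

The denominator factor y + 2 vanishes at -2 and appears to the power 2; the numerator there equals -459/40, nonzero, and no other factor vanishes.
Hence a pole whose order is the multiplicity, 2.


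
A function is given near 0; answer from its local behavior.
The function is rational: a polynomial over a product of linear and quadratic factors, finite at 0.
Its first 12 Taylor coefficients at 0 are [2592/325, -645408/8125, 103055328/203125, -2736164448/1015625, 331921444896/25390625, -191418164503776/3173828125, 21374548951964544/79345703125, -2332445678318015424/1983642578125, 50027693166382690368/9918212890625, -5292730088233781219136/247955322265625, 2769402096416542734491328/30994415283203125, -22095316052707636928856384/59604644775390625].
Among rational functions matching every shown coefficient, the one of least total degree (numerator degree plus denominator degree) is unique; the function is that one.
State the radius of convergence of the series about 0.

No rational of total degree below 10 reproduces all 12 coefficients; solving the [0/10] Pade equations on them gives f(x) = 20/(39*(x**2 - x - 1/3)**2*(x**2 + 11*x/10 + 5/6)**3), whose expansion matches every shown term.
Denominator factor (x**2 + 11*x/10 + 5/6)^3: discriminant -637/300, complex-conjugate roots (-11/20) + ((7/60)*sqrt(39))*i and (-11/20) - ((7/60)*sqrt(39))*i; poles of order 3, moduli (1/6)*sqrt(30) and (1/6)*sqrt(30).
Denominator factor (x**2 - x - 1/3)^2: discriminant 7/3, real irrational roots 1/2 + (1/6)*sqrt(21) and 1/2 - (1/6)*sqrt(21); poles of order 2, moduli 1/2 + (1/6)*sqrt(21) and -1/2 + (1/6)*sqrt(21).
The radius of convergence is the smallest modulus among the singular points: -1/2 + (1/6)*sqrt(21).

The radius of convergence is -1/2 + (1/6)*sqrt(21).


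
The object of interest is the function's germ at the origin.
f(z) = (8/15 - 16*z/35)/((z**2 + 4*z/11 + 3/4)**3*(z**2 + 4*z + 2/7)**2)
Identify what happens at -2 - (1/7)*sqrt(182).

The denominator factor z**2 + 4*z + 2/7 vanishes at -2 - (1/7)*sqrt(182) and appears to the power 2; the numerator there equals 152/105 + (16/245)*sqrt(182), nonzero, and no other factor vanishes.
Hence a pole whose order is the multiplicity, 2.

The point is a pole of order 2.


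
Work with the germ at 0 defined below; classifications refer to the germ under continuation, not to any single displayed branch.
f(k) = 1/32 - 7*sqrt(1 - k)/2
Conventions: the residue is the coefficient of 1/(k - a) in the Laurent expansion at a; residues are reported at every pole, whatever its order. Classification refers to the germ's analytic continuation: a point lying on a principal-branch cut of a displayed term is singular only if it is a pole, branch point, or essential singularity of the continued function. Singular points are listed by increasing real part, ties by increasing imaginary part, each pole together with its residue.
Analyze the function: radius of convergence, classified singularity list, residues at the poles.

Branch term (-7/2)*sqrt(1 - k/(1)): its argument vanishes at k = 1, a square-root branch point, modulus 1.
The radius of convergence is the smallest modulus among the singular points: 1.

Radius of convergence at 0: 1.
At 1: an algebraic (square-root) branch point.


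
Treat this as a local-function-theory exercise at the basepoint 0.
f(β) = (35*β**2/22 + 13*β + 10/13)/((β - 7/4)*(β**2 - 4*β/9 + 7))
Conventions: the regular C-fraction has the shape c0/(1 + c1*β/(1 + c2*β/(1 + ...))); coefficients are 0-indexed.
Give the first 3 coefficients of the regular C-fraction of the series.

Taylor coefficients (expand at 0): a_0 = -40/637, a_1 = -44188/40131, a_2 = -3248810/3972969.
c0 = a_0 = -40/637. Peel one level at a time: if S = 1 + c*β/S' with S'(0) = 1, then c is the β-coefficient of S and S' = c*β/(S - 1).
S_1 = c0/f = 1 + (-11047/630)*β + (35709559/121275)*β^2 + ...; c1 = -11047/630.
S_2 = c1*β/(S_1 - 1) = 1 + (71419118/4253095)*β + ...; c2 = 71419118/4253095.

The regular C-fraction coefficients are [-40/637, -11047/630, 71419118/4253095].


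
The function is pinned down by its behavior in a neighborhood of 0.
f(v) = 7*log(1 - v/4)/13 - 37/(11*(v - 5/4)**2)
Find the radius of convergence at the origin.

The radius of convergence is 5/4.

Denominator factor (v - 5/4)^2: pole of order 2 at 5/4, modulus 5/4.
Branch term (7/13)*log(1 - v/(4)): its argument vanishes at v = 4, a logarithmic branch point, modulus 4.
The radius of convergence is the smallest modulus among the singular points: 5/4.


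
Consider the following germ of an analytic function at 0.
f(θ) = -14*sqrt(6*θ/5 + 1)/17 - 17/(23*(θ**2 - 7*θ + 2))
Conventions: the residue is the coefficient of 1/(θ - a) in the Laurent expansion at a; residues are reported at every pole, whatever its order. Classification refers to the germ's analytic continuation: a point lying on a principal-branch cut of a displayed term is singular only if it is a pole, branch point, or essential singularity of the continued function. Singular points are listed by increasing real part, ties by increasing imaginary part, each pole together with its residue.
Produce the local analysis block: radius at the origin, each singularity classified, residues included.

Radius of convergence at 0: 7/2 - (1/2)*sqrt(41).
At -5/6: an algebraic (square-root) branch point.
At 7/2 - (1/2)*sqrt(41): a pole of order 1; residue (17/943)*sqrt(41).
At 7/2 + (1/2)*sqrt(41): a pole of order 1; residue -(17/943)*sqrt(41).

Denominator factor (θ**2 - 7*θ + 2): discriminant 41, real irrational roots 7/2 + (1/2)*sqrt(41) and 7/2 - (1/2)*sqrt(41); poles of order 1, moduli 7/2 + (1/2)*sqrt(41) and 7/2 - (1/2)*sqrt(41).
Branch term (-14/17)*sqrt(1 - θ/(-5/6)): its argument vanishes at θ = -5/6, a square-root branch point, modulus 5/6.
The radius of convergence is the smallest modulus among the singular points: 7/2 - (1/2)*sqrt(41).
The branch term is analytic at 7/2 - (1/2)*sqrt(41) and contributes nothing to the residue; only the rational part matters.
The factor θ**2 - 7*θ + 2 splits as (θ - a)(θ - a') with a = 7/2 - (1/2)*sqrt(41), a' = 7/2 + (1/2)*sqrt(41). At the order-1 pole a set g(θ) = (θ - a)*(rational part) = [-17/23] / (θ - a').
Simple pole: residue = g(a) at a = 7/2 - (1/2)*sqrt(41), which is (17/943)*sqrt(41).
The branch term is analytic at 7/2 + (1/2)*sqrt(41) and contributes nothing to the residue; only the rational part matters.
The factor θ**2 - 7*θ + 2 splits as (θ - a)(θ - a') with a = 7/2 + (1/2)*sqrt(41), a' = 7/2 - (1/2)*sqrt(41). At the order-1 pole a set g(θ) = (θ - a)*(rational part) = [-17/23] / (θ - a').
Simple pole: residue = g(a) at a = 7/2 + (1/2)*sqrt(41), which is -(17/943)*sqrt(41).
List the singular points by increasing real part (a conjugate pair: the negative imaginary part first).


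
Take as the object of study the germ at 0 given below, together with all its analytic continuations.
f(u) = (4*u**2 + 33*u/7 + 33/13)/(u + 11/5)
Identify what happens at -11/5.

The denominator factor u + 11/5 vanishes at -11/5 and appears to the power 1; the numerator there equals 26224/2275, nonzero, and no other factor vanishes.
Hence a pole whose order is the multiplicity, 1.

The point is a pole of order 1.


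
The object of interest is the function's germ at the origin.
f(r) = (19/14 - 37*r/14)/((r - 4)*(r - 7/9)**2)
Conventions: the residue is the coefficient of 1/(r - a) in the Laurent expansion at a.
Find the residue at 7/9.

The residue is 10449/11774.

At the order-2 pole 7/9 set g(r) = (r - (7/9))^2*f(r) = (19/14 - 37*r/14)/(r - 4).
Order-2 pole: residue = g'(a); g'(7/9) = 10449/11774, so the residue is 10449/11774.


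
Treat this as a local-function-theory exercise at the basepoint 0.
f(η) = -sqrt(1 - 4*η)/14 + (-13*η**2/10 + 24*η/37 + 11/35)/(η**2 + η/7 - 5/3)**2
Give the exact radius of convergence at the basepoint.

The radius of convergence is 1/4.

Denominator factor (η**2 + η/7 - 5/3)^2: discriminant 983/147, real irrational roots -1/14 + (1/42)*sqrt(2949) and -1/14 - (1/42)*sqrt(2949); poles of order 2, moduli -1/14 + (1/42)*sqrt(2949) and 1/14 + (1/42)*sqrt(2949).
Branch term (-1/14)*sqrt(1 - η/(1/4)): its argument vanishes at η = 1/4, a square-root branch point, modulus 1/4.
The radius of convergence is the smallest modulus among the singular points: 1/4.


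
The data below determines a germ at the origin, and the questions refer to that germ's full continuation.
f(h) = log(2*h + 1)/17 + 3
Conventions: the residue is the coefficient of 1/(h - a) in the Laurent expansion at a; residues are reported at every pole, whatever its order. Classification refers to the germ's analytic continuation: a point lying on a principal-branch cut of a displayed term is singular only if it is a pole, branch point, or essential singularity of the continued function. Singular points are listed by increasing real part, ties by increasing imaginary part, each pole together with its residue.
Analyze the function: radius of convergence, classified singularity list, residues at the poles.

Branch term (1/17)*log(1 - h/(-1/2)): its argument vanishes at h = -1/2, a logarithmic branch point, modulus 1/2.
The radius of convergence is the smallest modulus among the singular points: 1/2.

Radius of convergence at 0: 1/2.
At -1/2: a logarithmic branch point.


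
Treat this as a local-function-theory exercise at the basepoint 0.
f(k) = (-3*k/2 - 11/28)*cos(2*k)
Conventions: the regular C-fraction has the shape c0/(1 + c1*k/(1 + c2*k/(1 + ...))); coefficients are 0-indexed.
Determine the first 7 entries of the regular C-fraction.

Taylor coefficients (expand at 0): a_0 = -11/28, a_1 = -3/2, a_2 = 11/14, a_3 = 3, a_4 = -11/42, a_5 = -1, a_6 = 11/315.
c0 = a_0 = -11/28. Peel one level at a time: if S = 1 + c*k/S' with S'(0) = 1, then c is the k-coefficient of S and S' = c*k/(S - 1).
S_1 = c0/f = 1 + (-42/11)*k + (2006/121)*k^2 + ...; c1 = -42/11.
S_2 = c1*k/(S_1 - 1) = 1 + (1003/231)*k + (1003/441)*k^2 + ...; c2 = 1003/231.
S_3 = c2*k/(S_2 - 1) = 1 + (-11/21)*k + (-605/3009)*k^2 + ...; c3 = -11/21.
S_4 = c3*k/(S_3 - 1) = 1 + (-385/1003)*k + (-1326185/1006009)*k^2 + ...; c4 = -385/1003.
S_5 = c4*k/(S_4 - 1) = 1 + (-37891/11033)*k + (39906913/3034075)*k^2 + ...; c5 = -37891/11033.
S_6 = c5*k/(S_5 - 1) = 1 + (39906913/10420025)*k + ...; c6 = 39906913/10420025.

The regular C-fraction coefficients are [-11/28, -42/11, 1003/231, -11/21, -385/1003, -37891/11033, 39906913/10420025].


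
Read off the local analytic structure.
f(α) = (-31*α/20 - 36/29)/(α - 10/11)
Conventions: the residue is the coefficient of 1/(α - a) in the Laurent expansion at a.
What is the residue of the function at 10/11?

The residue is -1691/638.

At the order-1 pole 10/11 set g(α) = (α - (10/11))*f(α) = -31*α/20 - 36/29.
Simple pole: residue = g(a) at a = 10/11, which is -1691/638.


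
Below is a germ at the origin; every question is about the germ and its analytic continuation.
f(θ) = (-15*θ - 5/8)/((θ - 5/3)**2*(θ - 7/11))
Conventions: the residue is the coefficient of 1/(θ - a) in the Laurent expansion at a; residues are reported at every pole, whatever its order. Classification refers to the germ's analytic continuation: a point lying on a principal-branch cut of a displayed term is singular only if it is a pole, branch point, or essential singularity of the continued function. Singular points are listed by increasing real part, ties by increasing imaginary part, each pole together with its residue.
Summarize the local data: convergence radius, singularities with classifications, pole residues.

Radius of convergence at 0: 7/11.
At 7/11: a pole of order 1; residue -88605/9248.
At 5/3: a pole of order 2; residue 88605/9248.

Denominator factor (θ - 7/11): pole of order 1 at 7/11, modulus 7/11.
Denominator factor (θ - 5/3)^2: pole of order 2 at 5/3, modulus 5/3.
The radius of convergence is the smallest modulus among the singular points: 7/11.
At the order-1 pole 7/11 set g(θ) = (θ - (7/11))*f(θ) = (-15*θ - 5/8)/(θ - 5/3)**2.
Simple pole: residue = g(a) at a = 7/11, which is -88605/9248.
At the order-2 pole 5/3 set g(θ) = (θ - (5/3))^2*f(θ) = (-15*θ - 5/8)/(θ - 7/11).
Order-2 pole: residue = g'(a); g'(5/3) = 88605/9248, so the residue is 88605/9248.
List the singular points by increasing real part (a conjugate pair: the negative imaginary part first).


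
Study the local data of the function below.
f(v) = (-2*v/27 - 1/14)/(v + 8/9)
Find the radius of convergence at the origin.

Denominator factor (v + 8/9): pole of order 1 at -8/9, modulus 8/9.
The radius of convergence is the smallest modulus among the singular points: 8/9.

The radius of convergence is 8/9.


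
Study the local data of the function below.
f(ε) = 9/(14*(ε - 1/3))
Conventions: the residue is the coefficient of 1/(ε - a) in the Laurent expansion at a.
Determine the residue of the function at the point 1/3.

At the order-1 pole 1/3 set g(ε) = (ε - (1/3))*f(ε) = 9/14.
Simple pole: residue = g(a) at a = 1/3, which is 9/14.

The residue is 9/14.


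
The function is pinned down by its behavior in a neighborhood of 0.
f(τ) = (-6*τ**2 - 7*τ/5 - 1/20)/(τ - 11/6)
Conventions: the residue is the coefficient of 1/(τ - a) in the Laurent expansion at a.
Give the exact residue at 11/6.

At the order-1 pole 11/6 set g(τ) = (τ - (11/6))*f(τ) = -6*τ**2 - 7*τ/5 - 1/20.
Simple pole: residue = g(a) at a = 11/6, which is -1367/60.

The residue is -1367/60.


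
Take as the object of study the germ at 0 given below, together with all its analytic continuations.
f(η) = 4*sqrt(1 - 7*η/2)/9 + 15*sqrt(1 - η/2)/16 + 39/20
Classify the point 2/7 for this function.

The point is an algebraic (square-root) branch point.

The term (4/9)*sqrt(1 - η/(2/7)) has argument 1 - 2/7/(2/7) = 0 at 2/7: a square-root (algebraic, two-sheeted) branch point; the remaining terms are analytic or single-valued there.


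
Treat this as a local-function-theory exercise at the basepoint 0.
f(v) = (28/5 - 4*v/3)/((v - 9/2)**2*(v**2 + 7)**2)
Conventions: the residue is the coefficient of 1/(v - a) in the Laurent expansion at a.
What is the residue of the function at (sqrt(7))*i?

The residue is (13984/19425435) - ((10284/6475145)*sqrt(7))*i.

The factor v**2 + 7 splits as (v - a)(v - a') with a = (sqrt(7))*i, a' = -(sqrt(7))*i. At the order-2 pole a set g(v) = (v - a)^2*f(v) = [(28/5 - 4*v/3)/(v - 9/2)**2] / (v - a')^2.
Order-2 pole: residue = g'(a); g'((sqrt(7))*i) = (13984/19425435) - ((10284/6475145)*sqrt(7))*i, so the residue is (13984/19425435) - ((10284/6475145)*sqrt(7))*i.


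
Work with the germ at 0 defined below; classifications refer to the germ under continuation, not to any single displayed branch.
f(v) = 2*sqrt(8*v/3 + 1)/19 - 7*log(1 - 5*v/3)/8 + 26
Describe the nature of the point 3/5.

The term (-7/8)*log(1 - v/(3/5)) has argument 1 - 3/5/(3/5) = 0 at 3/5: a logarithmic (infinitely-sheeted) branch point; the remaining terms are analytic or single-valued there.

The point is a logarithmic branch point.


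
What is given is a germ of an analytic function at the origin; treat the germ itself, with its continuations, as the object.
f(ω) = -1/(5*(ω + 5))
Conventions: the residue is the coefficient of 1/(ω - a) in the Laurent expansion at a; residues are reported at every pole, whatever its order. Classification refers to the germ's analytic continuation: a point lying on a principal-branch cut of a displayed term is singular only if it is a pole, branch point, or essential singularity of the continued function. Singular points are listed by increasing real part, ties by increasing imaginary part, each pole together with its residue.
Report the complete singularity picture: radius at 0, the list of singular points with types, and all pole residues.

Radius of convergence at 0: 5.
At -5: a pole of order 1; residue -1/5.

Denominator factor (ω + 5): pole of order 1 at -5, modulus 5.
The radius of convergence is the smallest modulus among the singular points: 5.
At the order-1 pole -5 set g(ω) = (ω - (-5))*f(ω) = -1/5.
Simple pole: residue = g(a) at a = -5, which is -1/5.


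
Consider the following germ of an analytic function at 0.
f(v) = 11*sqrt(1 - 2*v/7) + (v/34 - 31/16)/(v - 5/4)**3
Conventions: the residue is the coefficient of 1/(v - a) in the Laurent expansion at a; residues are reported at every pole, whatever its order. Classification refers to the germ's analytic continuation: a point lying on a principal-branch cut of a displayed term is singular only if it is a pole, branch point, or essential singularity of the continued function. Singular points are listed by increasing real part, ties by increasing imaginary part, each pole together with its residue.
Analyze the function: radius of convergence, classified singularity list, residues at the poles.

Radius of convergence at 0: 5/4.
At 5/4: a pole of order 3; residue 0.
At 7/2: an algebraic (square-root) branch point.

Denominator factor (v - 5/4)^3: pole of order 3 at 5/4, modulus 5/4.
Branch term (11)*sqrt(1 - v/(7/2)): its argument vanishes at v = 7/2, a square-root branch point, modulus 7/2.
The radius of convergence is the smallest modulus among the singular points: 5/4.
The branch term is analytic at 5/4 and contributes nothing to the residue; only the rational part matters.
At the order-3 pole 5/4 set g(v) = (v - (5/4))^3*(rational part) = v/34 - 31/16.
Order-3 pole: residue = g''(a)/2; g''(5/4) = 0, so the residue is 0.
List the singular points by increasing real part (a conjugate pair: the negative imaginary part first).


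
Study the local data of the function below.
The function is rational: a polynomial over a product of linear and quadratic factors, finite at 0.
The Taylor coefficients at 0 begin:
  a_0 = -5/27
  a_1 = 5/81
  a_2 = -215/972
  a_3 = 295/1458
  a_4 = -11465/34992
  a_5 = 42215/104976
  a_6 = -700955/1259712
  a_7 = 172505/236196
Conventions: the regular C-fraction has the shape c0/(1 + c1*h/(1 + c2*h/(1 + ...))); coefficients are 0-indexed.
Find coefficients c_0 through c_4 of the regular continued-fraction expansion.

Taylor coefficients (read off): a_0 = -5/27, a_1 = 5/81, a_2 = -215/972, a_3 = 295/1458, a_4 = -11465/34992.
c0 = a_0 = -5/27. Peel one level at a time: if S = 1 + c*h/S' with S'(0) = 1, then c is the h-coefficient of S and S' = c*h/(S - 1).
S_1 = c0/f = 1 + (1/3)*h + (-13/12)*h^2 + ...; c1 = 1/3.
S_2 = c1*h/(S_1 - 1) = 1 + (13/4)*h + (153/16)*h^2 + ...; c2 = 13/4.
S_3 = c2*h/(S_2 - 1) = 1 + (-153/52)*h + (16/169)*h^2 + ...; c3 = -153/52.
S_4 = c3*h/(S_3 - 1) = 1 + (64/1989)*h + ...; c4 = 64/1989.

The regular C-fraction coefficients are [-5/27, 1/3, 13/4, -153/52, 64/1989].


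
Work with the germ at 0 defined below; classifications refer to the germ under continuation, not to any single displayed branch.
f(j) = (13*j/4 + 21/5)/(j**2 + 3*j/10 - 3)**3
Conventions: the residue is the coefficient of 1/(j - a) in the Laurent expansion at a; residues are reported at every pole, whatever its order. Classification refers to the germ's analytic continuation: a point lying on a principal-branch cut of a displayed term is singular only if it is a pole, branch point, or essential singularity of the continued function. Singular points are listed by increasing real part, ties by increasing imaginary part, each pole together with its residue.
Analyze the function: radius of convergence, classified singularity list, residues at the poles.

Denominator factor (j**2 + 3*j/10 - 3)^3: discriminant 1209/100, real irrational roots -3/20 + (1/20)*sqrt(1209) and -3/20 - (1/20)*sqrt(1209); poles of order 3, moduli -3/20 + (1/20)*sqrt(1209) and 3/20 + (1/20)*sqrt(1209).
The radius of convergence is the smallest modulus among the singular points: -3/20 + (1/20)*sqrt(1209).
The factor j**2 + 3*j/10 - 3 splits as (j - a)(j - a') with a = -3/20 - (1/20)*sqrt(1209), a' = -3/20 + (1/20)*sqrt(1209). At the order-3 pole a set g(j) = (j - a)^3*f(j) = [13*j/4 + 21/5] / (j - a')^3.
Order-3 pole: residue = g''(a)/2; g''(-3/20 - (1/20)*sqrt(1209)) = -(165000/65450827)*sqrt(1209), so the residue is -(82500/65450827)*sqrt(1209).
The factor j**2 + 3*j/10 - 3 splits as (j - a)(j - a') with a = -3/20 + (1/20)*sqrt(1209), a' = -3/20 - (1/20)*sqrt(1209). At the order-3 pole a set g(j) = (j - a)^3*f(j) = [13*j/4 + 21/5] / (j - a')^3.
Order-3 pole: residue = g''(a)/2; g''(-3/20 + (1/20)*sqrt(1209)) = (165000/65450827)*sqrt(1209), so the residue is (82500/65450827)*sqrt(1209).
List the singular points by increasing real part (a conjugate pair: the negative imaginary part first).

Radius of convergence at 0: -3/20 + (1/20)*sqrt(1209).
At -3/20 - (1/20)*sqrt(1209): a pole of order 3; residue -(82500/65450827)*sqrt(1209).
At -3/20 + (1/20)*sqrt(1209): a pole of order 3; residue (82500/65450827)*sqrt(1209).


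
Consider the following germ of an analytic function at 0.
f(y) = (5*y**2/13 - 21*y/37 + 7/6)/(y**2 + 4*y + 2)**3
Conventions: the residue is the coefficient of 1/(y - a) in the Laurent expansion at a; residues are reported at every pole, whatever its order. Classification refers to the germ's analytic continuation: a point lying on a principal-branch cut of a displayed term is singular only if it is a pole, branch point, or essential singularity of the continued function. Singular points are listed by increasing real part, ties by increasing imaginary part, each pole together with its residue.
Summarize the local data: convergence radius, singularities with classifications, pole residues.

Denominator factor (y**2 + 4*y + 2)^3: discriminant 8, real irrational roots -2 + sqrt(2) and -2 - sqrt(2); poles of order 3, moduli 2 - sqrt(2) and 2 + sqrt(2).
The radius of convergence is the smallest modulus among the singular points: 2 - sqrt(2).
The factor y**2 + 4*y + 2 splits as (y - a)(y - a') with a = -2 - sqrt(2), a' = -2 + sqrt(2). At the order-3 pole a set g(y) = (y - a)^3*f(y) = [5*y**2/13 - 21*y/37 + 7/6] / (y - a')^3.
Order-3 pole: residue = g''(a)/2; g''(-2 - sqrt(2)) = -(10343/61568)*sqrt(2), so the residue is -(10343/123136)*sqrt(2).
The factor y**2 + 4*y + 2 splits as (y - a)(y - a') with a = -2 + sqrt(2), a' = -2 - sqrt(2). At the order-3 pole a set g(y) = (y - a)^3*f(y) = [5*y**2/13 - 21*y/37 + 7/6] / (y - a')^3.
Order-3 pole: residue = g''(a)/2; g''(-2 + sqrt(2)) = (10343/61568)*sqrt(2), so the residue is (10343/123136)*sqrt(2).
List the singular points by increasing real part (a conjugate pair: the negative imaginary part first).

Radius of convergence at 0: 2 - sqrt(2).
At -2 - sqrt(2): a pole of order 3; residue -(10343/123136)*sqrt(2).
At -2 + sqrt(2): a pole of order 3; residue (10343/123136)*sqrt(2).


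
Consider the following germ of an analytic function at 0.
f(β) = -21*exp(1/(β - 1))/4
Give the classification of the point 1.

The point is an essential singularity.

The exponent 1/(β - (1)) has a pole at 1, so exp(1/(β - (1))) takes every nonzero value near it: an essential singularity (not a pole of any order).


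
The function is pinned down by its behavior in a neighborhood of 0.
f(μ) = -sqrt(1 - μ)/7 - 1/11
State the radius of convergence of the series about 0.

The radius of convergence is 1.

Branch term (-1/7)*sqrt(1 - μ/(1)): its argument vanishes at μ = 1, a square-root branch point, modulus 1.
The radius of convergence is the smallest modulus among the singular points: 1.


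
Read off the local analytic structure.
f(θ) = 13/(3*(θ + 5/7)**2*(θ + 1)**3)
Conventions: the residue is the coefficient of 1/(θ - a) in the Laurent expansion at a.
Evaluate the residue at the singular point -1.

At the order-3 pole -1 set g(θ) = (θ - (-1))^3*f(θ) = 13/(3*(θ + 5/7)**2).
Order-3 pole: residue = g''(a)/2; g''(-1) = 31213/8, so the residue is 31213/16.

The residue is 31213/16.


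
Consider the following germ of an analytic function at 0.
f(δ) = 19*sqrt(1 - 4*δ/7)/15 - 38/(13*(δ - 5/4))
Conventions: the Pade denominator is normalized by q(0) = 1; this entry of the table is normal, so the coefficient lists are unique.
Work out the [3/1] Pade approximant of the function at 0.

The Pade approximant has numerator coefficients [703/195, -63523251/45530450, 36568521/159356575, 62230073/3346488075]; denominator coefficients [1, -7335247/9106090].

Taylor coefficients needed (expand at 0): a_0 = 703/195, a_1 = 10298/6825, a_2 = 345154/238875, a_3 = 9886612/8360625, a_4 = 278739386/292621875.
Write the denominator as Q(δ) = 1 + q1*δ. Requiring Q*f - P = O(δ^5) with deg P <= 3 kills the coefficients of δ^4..δ^4 in Q*f:
  δ^4: a_4 + q1*a_3 = 0, i.e. 278739386/292621875 + (9886612/8360625)*q1 = 0.
Solving this linear system: q1 = -7335247/9106090.
The numerator is Q*f truncated at degree 3: P0 = a_0 = 703/195; P1 = a_1 + q1*a_0 = -63523251/45530450; P2 = a_2 + q1*a_1 = 36568521/159356575; P3 = a_3 + q1*a_2 = 62230073/3346488075.


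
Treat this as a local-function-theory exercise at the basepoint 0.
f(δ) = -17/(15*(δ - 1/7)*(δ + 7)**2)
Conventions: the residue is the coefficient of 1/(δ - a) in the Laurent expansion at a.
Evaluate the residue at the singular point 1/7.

At the order-1 pole 1/7 set g(δ) = (δ - (1/7))*f(δ) = -17/(15*(δ + 7)**2).
Simple pole: residue = g(a) at a = 1/7, which is -833/37500.

The residue is -833/37500.


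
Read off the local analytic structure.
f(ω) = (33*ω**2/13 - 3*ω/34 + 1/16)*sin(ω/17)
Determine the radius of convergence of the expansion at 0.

The radius of convergence is infinite.

The factor sin(ω/17) is entire and contributes no finite singular point.
The polynomial part has no poles.
No finite singular points: the Taylor series at 0 converges everywhere.


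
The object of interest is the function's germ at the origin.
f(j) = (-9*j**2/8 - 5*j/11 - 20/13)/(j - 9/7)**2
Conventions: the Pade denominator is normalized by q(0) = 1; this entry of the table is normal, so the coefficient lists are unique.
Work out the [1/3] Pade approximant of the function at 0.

Taylor coefficients needed (expand at 0): a_0 = -980/1053, a_1 = -179585/104247, a_2 = -6998621/2501928, a_3 = -111772381/33776028, a_4 = -2100829381/607968504.
Write the denominator as Q(j) = 1 + q1*j + q2*j^2 + q3*j^3. Requiring Q*f - P = O(j^5) with deg P <= 1 kills the coefficients of j^2..j^4 in Q*f:
  j^2: a_2 + q1*a_1 + q2*a_0 = 0, i.e. -6998621/2501928 + (-179585/104247)*q1 + (-980/1053)*q2 = 0.
  j^3: a_3 + q1*a_2 + q2*a_1 + q3*a_0 = 0, i.e. -111772381/33776028 + (-6998621/2501928)*q1 + (-179585/104247)*q2 + (-980/1053)*q3 = 0.
  j^4: a_4 + q1*a_3 + q2*a_2 + q3*a_1 = 0, i.e. -2100829381/607968504 + (-111772381/33776028)*q1 + (-6998621/2501928)*q2 + (-179585/104247)*q3 = 0.
Solving this linear system: q1 = -3066132097/2348856000, q2 = -49839223009/84558816000, q3 = 548231453099/375816960000.
The numerator is Q*f truncated at degree 1: P0 = a_0 = -980/1053; P1 = a_1 + q1*a_0 = -76755042413/151148883600.

The Pade approximant has numerator coefficients [-980/1053, -76755042413/151148883600]; denominator coefficients [1, -3066132097/2348856000, -49839223009/84558816000, 548231453099/375816960000].


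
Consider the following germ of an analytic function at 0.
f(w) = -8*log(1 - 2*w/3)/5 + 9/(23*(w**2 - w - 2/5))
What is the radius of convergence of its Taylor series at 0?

The radius of convergence is -1/2 + (1/10)*sqrt(65).

Denominator factor (w**2 - w - 2/5): discriminant 13/5, real irrational roots 1/2 + (1/10)*sqrt(65) and 1/2 - (1/10)*sqrt(65); poles of order 1, moduli 1/2 + (1/10)*sqrt(65) and -1/2 + (1/10)*sqrt(65).
Branch term (-8/5)*log(1 - w/(3/2)): its argument vanishes at w = 3/2, a logarithmic branch point, modulus 3/2.
The radius of convergence is the smallest modulus among the singular points: -1/2 + (1/10)*sqrt(65).


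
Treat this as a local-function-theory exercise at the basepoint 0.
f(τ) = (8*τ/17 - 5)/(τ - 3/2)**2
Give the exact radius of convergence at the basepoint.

Denominator factor (τ - 3/2)^2: pole of order 2 at 3/2, modulus 3/2.
The radius of convergence is the smallest modulus among the singular points: 3/2.

The radius of convergence is 3/2.
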